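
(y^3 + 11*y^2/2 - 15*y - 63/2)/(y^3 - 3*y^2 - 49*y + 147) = (y + 3/2)/(y - 7)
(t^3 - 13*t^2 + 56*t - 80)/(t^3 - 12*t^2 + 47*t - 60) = (t - 4)/(t - 3)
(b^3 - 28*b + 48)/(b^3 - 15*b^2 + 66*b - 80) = (b^2 + 2*b - 24)/(b^2 - 13*b + 40)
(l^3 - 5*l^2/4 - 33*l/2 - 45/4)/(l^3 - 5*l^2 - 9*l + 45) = (l + 3/4)/(l - 3)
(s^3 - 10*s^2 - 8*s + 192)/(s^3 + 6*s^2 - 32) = (s^2 - 14*s + 48)/(s^2 + 2*s - 8)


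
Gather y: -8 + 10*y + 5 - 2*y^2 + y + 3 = -2*y^2 + 11*y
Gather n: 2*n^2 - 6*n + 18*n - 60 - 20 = 2*n^2 + 12*n - 80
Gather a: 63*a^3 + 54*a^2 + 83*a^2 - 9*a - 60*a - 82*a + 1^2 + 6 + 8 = 63*a^3 + 137*a^2 - 151*a + 15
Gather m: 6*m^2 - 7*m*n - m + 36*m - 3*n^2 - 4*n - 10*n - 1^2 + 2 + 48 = 6*m^2 + m*(35 - 7*n) - 3*n^2 - 14*n + 49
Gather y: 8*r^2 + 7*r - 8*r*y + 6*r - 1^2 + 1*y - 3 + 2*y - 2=8*r^2 + 13*r + y*(3 - 8*r) - 6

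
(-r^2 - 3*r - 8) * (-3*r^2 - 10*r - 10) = 3*r^4 + 19*r^3 + 64*r^2 + 110*r + 80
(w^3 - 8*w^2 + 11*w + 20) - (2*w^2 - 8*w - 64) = w^3 - 10*w^2 + 19*w + 84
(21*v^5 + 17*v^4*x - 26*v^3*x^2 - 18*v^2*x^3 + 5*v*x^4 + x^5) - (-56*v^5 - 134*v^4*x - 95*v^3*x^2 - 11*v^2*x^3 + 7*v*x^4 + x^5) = 77*v^5 + 151*v^4*x + 69*v^3*x^2 - 7*v^2*x^3 - 2*v*x^4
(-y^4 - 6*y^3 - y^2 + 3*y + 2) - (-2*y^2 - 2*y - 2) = -y^4 - 6*y^3 + y^2 + 5*y + 4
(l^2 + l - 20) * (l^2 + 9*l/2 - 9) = l^4 + 11*l^3/2 - 49*l^2/2 - 99*l + 180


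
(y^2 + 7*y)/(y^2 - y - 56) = y/(y - 8)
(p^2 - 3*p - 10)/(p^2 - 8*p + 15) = (p + 2)/(p - 3)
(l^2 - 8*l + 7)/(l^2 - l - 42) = (l - 1)/(l + 6)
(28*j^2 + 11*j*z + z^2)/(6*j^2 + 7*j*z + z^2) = (28*j^2 + 11*j*z + z^2)/(6*j^2 + 7*j*z + z^2)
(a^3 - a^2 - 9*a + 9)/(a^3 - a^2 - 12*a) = (a^2 - 4*a + 3)/(a*(a - 4))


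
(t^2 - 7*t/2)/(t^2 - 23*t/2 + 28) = t/(t - 8)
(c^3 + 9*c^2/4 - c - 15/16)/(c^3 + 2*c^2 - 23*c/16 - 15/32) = 2*(2*c + 1)/(4*c + 1)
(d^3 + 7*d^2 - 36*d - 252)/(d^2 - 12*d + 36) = (d^2 + 13*d + 42)/(d - 6)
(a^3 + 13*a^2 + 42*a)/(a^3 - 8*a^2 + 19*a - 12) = a*(a^2 + 13*a + 42)/(a^3 - 8*a^2 + 19*a - 12)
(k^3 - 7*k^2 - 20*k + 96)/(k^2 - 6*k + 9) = (k^2 - 4*k - 32)/(k - 3)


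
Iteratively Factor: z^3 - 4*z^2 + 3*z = (z - 1)*(z^2 - 3*z) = z*(z - 1)*(z - 3)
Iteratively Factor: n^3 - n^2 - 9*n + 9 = (n + 3)*(n^2 - 4*n + 3) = (n - 3)*(n + 3)*(n - 1)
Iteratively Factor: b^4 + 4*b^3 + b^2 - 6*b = (b + 2)*(b^3 + 2*b^2 - 3*b) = (b + 2)*(b + 3)*(b^2 - b) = b*(b + 2)*(b + 3)*(b - 1)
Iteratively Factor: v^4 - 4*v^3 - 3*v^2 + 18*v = (v - 3)*(v^3 - v^2 - 6*v) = (v - 3)^2*(v^2 + 2*v) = v*(v - 3)^2*(v + 2)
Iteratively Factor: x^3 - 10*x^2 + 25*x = (x)*(x^2 - 10*x + 25) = x*(x - 5)*(x - 5)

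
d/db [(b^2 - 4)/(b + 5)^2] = 10*b/(b + 5)^3 + 8/(b + 5)^3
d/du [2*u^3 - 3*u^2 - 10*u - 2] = 6*u^2 - 6*u - 10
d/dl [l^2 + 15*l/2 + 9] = 2*l + 15/2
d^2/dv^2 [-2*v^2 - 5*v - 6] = -4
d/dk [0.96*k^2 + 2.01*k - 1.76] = 1.92*k + 2.01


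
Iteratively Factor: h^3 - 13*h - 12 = (h + 1)*(h^2 - h - 12) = (h + 1)*(h + 3)*(h - 4)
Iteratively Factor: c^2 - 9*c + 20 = (c - 5)*(c - 4)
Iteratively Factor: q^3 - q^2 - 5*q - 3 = (q + 1)*(q^2 - 2*q - 3) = (q - 3)*(q + 1)*(q + 1)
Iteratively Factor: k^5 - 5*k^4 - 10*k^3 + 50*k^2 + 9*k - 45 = (k + 1)*(k^4 - 6*k^3 - 4*k^2 + 54*k - 45) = (k + 1)*(k + 3)*(k^3 - 9*k^2 + 23*k - 15) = (k - 5)*(k + 1)*(k + 3)*(k^2 - 4*k + 3) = (k - 5)*(k - 1)*(k + 1)*(k + 3)*(k - 3)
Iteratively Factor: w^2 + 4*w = (w)*(w + 4)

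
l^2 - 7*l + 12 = (l - 4)*(l - 3)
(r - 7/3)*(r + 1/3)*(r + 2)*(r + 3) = r^4 + 3*r^3 - 43*r^2/9 - 143*r/9 - 14/3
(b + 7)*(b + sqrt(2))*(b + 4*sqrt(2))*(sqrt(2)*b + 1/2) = sqrt(2)*b^4 + 7*sqrt(2)*b^3 + 21*b^3/2 + 21*sqrt(2)*b^2/2 + 147*b^2/2 + 4*b + 147*sqrt(2)*b/2 + 28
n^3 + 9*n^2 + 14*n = n*(n + 2)*(n + 7)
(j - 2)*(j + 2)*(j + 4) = j^3 + 4*j^2 - 4*j - 16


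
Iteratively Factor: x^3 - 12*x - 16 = (x - 4)*(x^2 + 4*x + 4) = (x - 4)*(x + 2)*(x + 2)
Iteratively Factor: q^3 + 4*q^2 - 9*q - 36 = (q + 3)*(q^2 + q - 12) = (q + 3)*(q + 4)*(q - 3)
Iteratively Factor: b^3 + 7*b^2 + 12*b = (b + 3)*(b^2 + 4*b) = (b + 3)*(b + 4)*(b)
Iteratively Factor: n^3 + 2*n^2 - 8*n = (n + 4)*(n^2 - 2*n) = n*(n + 4)*(n - 2)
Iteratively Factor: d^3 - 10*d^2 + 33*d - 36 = (d - 3)*(d^2 - 7*d + 12) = (d - 3)^2*(d - 4)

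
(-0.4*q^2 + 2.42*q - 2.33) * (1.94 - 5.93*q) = 2.372*q^3 - 15.1266*q^2 + 18.5117*q - 4.5202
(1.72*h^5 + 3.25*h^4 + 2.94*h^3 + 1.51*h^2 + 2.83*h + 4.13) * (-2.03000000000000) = -3.4916*h^5 - 6.5975*h^4 - 5.9682*h^3 - 3.0653*h^2 - 5.7449*h - 8.3839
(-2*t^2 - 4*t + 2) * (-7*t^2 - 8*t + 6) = 14*t^4 + 44*t^3 + 6*t^2 - 40*t + 12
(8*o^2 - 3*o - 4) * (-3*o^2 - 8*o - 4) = -24*o^4 - 55*o^3 + 4*o^2 + 44*o + 16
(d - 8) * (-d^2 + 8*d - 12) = -d^3 + 16*d^2 - 76*d + 96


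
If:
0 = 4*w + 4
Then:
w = -1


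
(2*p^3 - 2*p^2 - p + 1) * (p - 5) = 2*p^4 - 12*p^3 + 9*p^2 + 6*p - 5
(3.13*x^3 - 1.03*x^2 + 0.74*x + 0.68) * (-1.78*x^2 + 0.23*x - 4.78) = -5.5714*x^5 + 2.5533*x^4 - 16.5155*x^3 + 3.8832*x^2 - 3.3808*x - 3.2504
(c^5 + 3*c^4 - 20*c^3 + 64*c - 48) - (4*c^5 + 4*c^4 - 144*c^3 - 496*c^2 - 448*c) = -3*c^5 - c^4 + 124*c^3 + 496*c^2 + 512*c - 48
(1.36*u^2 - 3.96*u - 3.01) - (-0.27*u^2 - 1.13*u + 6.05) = 1.63*u^2 - 2.83*u - 9.06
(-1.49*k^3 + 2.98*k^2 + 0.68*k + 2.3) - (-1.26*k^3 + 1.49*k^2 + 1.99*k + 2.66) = -0.23*k^3 + 1.49*k^2 - 1.31*k - 0.36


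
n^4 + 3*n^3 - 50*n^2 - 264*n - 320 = (n - 8)*(n + 2)*(n + 4)*(n + 5)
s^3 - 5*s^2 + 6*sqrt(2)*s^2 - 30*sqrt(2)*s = s*(s - 5)*(s + 6*sqrt(2))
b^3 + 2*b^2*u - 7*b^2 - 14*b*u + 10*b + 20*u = (b - 5)*(b - 2)*(b + 2*u)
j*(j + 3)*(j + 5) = j^3 + 8*j^2 + 15*j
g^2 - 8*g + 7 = (g - 7)*(g - 1)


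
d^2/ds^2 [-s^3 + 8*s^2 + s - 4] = 16 - 6*s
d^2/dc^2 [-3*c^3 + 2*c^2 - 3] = 4 - 18*c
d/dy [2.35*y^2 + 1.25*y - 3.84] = 4.7*y + 1.25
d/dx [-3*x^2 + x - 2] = 1 - 6*x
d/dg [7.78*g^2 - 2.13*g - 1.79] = 15.56*g - 2.13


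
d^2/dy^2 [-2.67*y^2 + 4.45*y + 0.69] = -5.34000000000000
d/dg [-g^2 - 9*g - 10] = -2*g - 9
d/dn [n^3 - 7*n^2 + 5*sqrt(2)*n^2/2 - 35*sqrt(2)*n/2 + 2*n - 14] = 3*n^2 - 14*n + 5*sqrt(2)*n - 35*sqrt(2)/2 + 2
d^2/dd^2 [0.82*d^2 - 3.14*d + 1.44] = 1.64000000000000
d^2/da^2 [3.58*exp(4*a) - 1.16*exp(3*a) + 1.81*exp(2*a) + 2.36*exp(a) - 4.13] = (57.28*exp(3*a) - 10.44*exp(2*a) + 7.24*exp(a) + 2.36)*exp(a)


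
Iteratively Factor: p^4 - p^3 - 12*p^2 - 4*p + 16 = (p + 2)*(p^3 - 3*p^2 - 6*p + 8) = (p + 2)^2*(p^2 - 5*p + 4) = (p - 1)*(p + 2)^2*(p - 4)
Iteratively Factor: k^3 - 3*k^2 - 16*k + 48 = (k - 4)*(k^2 + k - 12) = (k - 4)*(k - 3)*(k + 4)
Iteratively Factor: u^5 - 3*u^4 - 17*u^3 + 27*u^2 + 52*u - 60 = (u - 1)*(u^4 - 2*u^3 - 19*u^2 + 8*u + 60) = (u - 1)*(u + 3)*(u^3 - 5*u^2 - 4*u + 20) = (u - 2)*(u - 1)*(u + 3)*(u^2 - 3*u - 10) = (u - 5)*(u - 2)*(u - 1)*(u + 3)*(u + 2)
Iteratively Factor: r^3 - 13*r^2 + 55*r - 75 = (r - 5)*(r^2 - 8*r + 15) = (r - 5)*(r - 3)*(r - 5)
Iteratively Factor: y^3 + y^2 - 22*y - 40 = (y + 2)*(y^2 - y - 20) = (y + 2)*(y + 4)*(y - 5)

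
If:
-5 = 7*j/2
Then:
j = -10/7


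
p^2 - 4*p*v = p*(p - 4*v)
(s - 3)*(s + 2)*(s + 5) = s^3 + 4*s^2 - 11*s - 30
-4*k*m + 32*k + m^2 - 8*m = (-4*k + m)*(m - 8)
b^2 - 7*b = b*(b - 7)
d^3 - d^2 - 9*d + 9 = (d - 3)*(d - 1)*(d + 3)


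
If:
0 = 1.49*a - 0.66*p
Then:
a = 0.442953020134228*p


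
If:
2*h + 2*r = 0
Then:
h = -r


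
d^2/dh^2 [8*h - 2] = 0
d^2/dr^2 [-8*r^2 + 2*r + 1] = -16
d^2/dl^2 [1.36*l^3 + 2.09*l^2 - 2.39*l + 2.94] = 8.16*l + 4.18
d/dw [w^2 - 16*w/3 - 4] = 2*w - 16/3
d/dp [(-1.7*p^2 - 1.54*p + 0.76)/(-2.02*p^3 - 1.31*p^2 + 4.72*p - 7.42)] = (-3.434*p^4 - 6.2216*p^3 - 5.4358*p^2 + 27.2192*p + 7.8396)/(4.0804*p^6 + 5.2924*p^5 - 17.3527*p^4 + 17.6104*p^3 + 41.7188*p^2 - 70.0448*p + 55.0564)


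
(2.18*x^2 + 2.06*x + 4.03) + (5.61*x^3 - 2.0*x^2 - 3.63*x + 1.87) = 5.61*x^3 + 0.18*x^2 - 1.57*x + 5.9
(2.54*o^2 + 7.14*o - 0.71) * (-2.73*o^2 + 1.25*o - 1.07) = -6.9342*o^4 - 16.3172*o^3 + 8.1455*o^2 - 8.5273*o + 0.7597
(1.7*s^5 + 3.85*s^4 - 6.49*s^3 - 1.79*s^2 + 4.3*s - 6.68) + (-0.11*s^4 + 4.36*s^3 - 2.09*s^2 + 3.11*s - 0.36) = 1.7*s^5 + 3.74*s^4 - 2.13*s^3 - 3.88*s^2 + 7.41*s - 7.04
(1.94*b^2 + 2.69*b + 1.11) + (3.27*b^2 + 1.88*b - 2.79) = 5.21*b^2 + 4.57*b - 1.68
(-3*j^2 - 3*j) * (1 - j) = 3*j^3 - 3*j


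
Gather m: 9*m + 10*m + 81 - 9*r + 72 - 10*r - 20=19*m - 19*r + 133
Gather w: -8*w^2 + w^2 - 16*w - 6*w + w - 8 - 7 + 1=-7*w^2 - 21*w - 14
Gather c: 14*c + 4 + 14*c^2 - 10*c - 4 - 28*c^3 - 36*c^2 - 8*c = -28*c^3 - 22*c^2 - 4*c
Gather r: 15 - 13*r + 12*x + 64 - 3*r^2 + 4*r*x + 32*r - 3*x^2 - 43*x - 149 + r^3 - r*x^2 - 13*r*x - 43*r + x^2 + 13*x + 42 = r^3 - 3*r^2 + r*(-x^2 - 9*x - 24) - 2*x^2 - 18*x - 28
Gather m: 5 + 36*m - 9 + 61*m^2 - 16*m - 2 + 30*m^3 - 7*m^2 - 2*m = 30*m^3 + 54*m^2 + 18*m - 6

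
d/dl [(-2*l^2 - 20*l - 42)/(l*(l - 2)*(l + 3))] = 2*(l^2 + 14*l - 14)/(l^2*(l^2 - 4*l + 4))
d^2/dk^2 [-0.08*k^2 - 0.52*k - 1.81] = -0.160000000000000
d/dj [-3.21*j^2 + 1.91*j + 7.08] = 1.91 - 6.42*j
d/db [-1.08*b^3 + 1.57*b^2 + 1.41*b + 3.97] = -3.24*b^2 + 3.14*b + 1.41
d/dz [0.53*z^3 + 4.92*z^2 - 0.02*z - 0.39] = 1.59*z^2 + 9.84*z - 0.02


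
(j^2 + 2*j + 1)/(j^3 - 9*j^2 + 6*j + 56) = (j^2 + 2*j + 1)/(j^3 - 9*j^2 + 6*j + 56)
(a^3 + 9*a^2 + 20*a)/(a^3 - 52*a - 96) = a*(a^2 + 9*a + 20)/(a^3 - 52*a - 96)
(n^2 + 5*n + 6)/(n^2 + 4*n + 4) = (n + 3)/(n + 2)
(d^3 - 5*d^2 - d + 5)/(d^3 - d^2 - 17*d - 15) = (d - 1)/(d + 3)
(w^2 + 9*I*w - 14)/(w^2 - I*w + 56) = (w + 2*I)/(w - 8*I)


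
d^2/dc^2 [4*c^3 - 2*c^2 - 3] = 24*c - 4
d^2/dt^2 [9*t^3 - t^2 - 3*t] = 54*t - 2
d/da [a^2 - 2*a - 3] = 2*a - 2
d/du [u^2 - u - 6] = 2*u - 1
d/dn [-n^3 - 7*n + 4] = -3*n^2 - 7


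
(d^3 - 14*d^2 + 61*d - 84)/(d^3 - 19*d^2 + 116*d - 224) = (d - 3)/(d - 8)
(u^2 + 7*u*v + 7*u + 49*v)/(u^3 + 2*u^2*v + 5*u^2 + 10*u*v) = (u^2 + 7*u*v + 7*u + 49*v)/(u*(u^2 + 2*u*v + 5*u + 10*v))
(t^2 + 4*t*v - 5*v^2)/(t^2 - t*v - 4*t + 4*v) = (t + 5*v)/(t - 4)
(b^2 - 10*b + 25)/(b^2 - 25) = (b - 5)/(b + 5)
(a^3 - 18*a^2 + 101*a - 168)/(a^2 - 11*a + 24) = a - 7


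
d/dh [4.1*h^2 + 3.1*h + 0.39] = 8.2*h + 3.1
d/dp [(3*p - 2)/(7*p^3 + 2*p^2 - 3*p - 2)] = 2*(-21*p^3 + 18*p^2 + 4*p - 6)/(49*p^6 + 28*p^5 - 38*p^4 - 40*p^3 + p^2 + 12*p + 4)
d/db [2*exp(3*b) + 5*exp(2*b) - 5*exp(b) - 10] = (6*exp(2*b) + 10*exp(b) - 5)*exp(b)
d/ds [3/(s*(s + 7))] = 3*(-2*s - 7)/(s^2*(s^2 + 14*s + 49))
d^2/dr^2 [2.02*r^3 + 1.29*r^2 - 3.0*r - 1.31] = 12.12*r + 2.58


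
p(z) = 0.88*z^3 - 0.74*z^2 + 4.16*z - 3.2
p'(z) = 2.64*z^2 - 1.48*z + 4.16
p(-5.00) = -152.50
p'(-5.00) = 77.56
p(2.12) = 10.68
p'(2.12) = 12.89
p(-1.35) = -12.33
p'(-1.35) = 10.97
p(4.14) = 63.78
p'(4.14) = 43.28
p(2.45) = 15.49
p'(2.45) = 16.38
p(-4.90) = -144.88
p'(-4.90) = 74.80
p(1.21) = 2.31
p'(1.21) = 6.23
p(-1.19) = -10.68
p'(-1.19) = 9.66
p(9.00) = 615.82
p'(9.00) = 204.68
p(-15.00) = -3202.10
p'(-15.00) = 620.36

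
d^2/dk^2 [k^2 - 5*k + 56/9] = 2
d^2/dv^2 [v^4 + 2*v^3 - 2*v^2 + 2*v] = 12*v^2 + 12*v - 4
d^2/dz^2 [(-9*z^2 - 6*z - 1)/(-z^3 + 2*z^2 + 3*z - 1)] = 2*(9*z^6 + 18*z^5 + 51*z^4 - 91*z^3 + 21*z^2 + 51*z + 38)/(z^9 - 6*z^8 + 3*z^7 + 31*z^6 - 21*z^5 - 60*z^4 + 12*z^3 + 21*z^2 - 9*z + 1)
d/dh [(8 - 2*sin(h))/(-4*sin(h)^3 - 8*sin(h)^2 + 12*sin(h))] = (-sin(h)^3 + 5*sin(h)^2 + 8*sin(h) - 6)*cos(h)/((sin(h) - 1)^2*(sin(h) + 3)^2*sin(h)^2)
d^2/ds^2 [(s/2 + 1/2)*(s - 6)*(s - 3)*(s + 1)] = 6*s^2 - 21*s + 1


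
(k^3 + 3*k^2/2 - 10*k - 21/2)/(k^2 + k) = k + 1/2 - 21/(2*k)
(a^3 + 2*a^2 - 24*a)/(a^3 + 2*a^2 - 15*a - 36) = a*(a + 6)/(a^2 + 6*a + 9)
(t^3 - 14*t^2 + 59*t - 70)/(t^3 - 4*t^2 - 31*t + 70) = (t - 5)/(t + 5)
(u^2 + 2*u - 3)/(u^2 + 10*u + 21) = (u - 1)/(u + 7)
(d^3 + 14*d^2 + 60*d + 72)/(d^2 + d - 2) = (d^2 + 12*d + 36)/(d - 1)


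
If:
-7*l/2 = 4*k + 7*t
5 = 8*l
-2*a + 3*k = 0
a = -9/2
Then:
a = -9/2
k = -3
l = 5/8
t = 157/112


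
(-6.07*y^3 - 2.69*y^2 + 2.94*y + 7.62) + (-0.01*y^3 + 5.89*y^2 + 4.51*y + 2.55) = -6.08*y^3 + 3.2*y^2 + 7.45*y + 10.17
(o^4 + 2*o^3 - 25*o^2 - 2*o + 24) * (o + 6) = o^5 + 8*o^4 - 13*o^3 - 152*o^2 + 12*o + 144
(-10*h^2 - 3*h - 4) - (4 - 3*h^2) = -7*h^2 - 3*h - 8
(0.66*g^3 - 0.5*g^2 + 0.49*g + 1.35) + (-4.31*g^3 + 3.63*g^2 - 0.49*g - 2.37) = -3.65*g^3 + 3.13*g^2 - 1.02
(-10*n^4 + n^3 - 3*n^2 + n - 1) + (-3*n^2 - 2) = -10*n^4 + n^3 - 6*n^2 + n - 3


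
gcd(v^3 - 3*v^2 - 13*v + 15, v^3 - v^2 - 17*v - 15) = v^2 - 2*v - 15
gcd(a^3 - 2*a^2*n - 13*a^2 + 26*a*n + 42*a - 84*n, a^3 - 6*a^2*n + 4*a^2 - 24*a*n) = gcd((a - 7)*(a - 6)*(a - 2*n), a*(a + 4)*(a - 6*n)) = 1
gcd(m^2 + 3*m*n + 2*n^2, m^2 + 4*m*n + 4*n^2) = m + 2*n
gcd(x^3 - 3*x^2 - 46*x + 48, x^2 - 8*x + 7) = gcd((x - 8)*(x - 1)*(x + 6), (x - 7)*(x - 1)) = x - 1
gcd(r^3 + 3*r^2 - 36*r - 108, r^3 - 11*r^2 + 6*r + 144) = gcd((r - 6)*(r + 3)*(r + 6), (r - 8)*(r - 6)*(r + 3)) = r^2 - 3*r - 18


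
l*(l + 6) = l^2 + 6*l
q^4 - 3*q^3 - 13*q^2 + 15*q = q*(q - 5)*(q - 1)*(q + 3)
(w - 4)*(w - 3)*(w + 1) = w^3 - 6*w^2 + 5*w + 12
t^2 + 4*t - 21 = (t - 3)*(t + 7)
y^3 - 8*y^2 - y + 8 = (y - 8)*(y - 1)*(y + 1)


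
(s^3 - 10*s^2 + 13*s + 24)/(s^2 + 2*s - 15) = (s^2 - 7*s - 8)/(s + 5)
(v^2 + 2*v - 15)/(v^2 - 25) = (v - 3)/(v - 5)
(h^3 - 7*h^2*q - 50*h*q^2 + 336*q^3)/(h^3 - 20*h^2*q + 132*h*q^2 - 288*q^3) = (-h - 7*q)/(-h + 6*q)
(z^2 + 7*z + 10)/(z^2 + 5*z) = (z + 2)/z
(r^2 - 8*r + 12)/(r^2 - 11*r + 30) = (r - 2)/(r - 5)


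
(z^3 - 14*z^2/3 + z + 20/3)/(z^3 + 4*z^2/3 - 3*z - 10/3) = (z - 4)/(z + 2)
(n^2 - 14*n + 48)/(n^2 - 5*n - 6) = (n - 8)/(n + 1)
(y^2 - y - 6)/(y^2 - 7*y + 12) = (y + 2)/(y - 4)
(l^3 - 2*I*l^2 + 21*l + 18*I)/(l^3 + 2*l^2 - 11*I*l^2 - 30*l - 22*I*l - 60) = (l^2 + 4*I*l - 3)/(l^2 + l*(2 - 5*I) - 10*I)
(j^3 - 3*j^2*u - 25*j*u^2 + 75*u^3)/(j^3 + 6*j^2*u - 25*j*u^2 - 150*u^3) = (j - 3*u)/(j + 6*u)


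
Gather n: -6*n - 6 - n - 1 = -7*n - 7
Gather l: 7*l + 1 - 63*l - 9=-56*l - 8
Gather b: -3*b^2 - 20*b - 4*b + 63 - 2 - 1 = -3*b^2 - 24*b + 60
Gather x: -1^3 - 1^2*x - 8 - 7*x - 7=-8*x - 16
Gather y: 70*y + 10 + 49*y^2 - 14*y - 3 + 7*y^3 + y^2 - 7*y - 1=7*y^3 + 50*y^2 + 49*y + 6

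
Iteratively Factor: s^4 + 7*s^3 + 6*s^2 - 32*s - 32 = (s - 2)*(s^3 + 9*s^2 + 24*s + 16) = (s - 2)*(s + 4)*(s^2 + 5*s + 4) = (s - 2)*(s + 4)^2*(s + 1)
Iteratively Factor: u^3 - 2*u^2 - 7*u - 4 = (u + 1)*(u^2 - 3*u - 4) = (u + 1)^2*(u - 4)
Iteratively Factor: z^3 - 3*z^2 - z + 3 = (z - 1)*(z^2 - 2*z - 3) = (z - 3)*(z - 1)*(z + 1)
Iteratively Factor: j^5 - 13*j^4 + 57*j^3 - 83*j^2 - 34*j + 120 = (j - 3)*(j^4 - 10*j^3 + 27*j^2 - 2*j - 40) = (j - 3)*(j - 2)*(j^3 - 8*j^2 + 11*j + 20) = (j - 5)*(j - 3)*(j - 2)*(j^2 - 3*j - 4) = (j - 5)*(j - 3)*(j - 2)*(j + 1)*(j - 4)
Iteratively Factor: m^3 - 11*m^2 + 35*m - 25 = (m - 1)*(m^2 - 10*m + 25) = (m - 5)*(m - 1)*(m - 5)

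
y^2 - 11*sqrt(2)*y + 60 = (y - 6*sqrt(2))*(y - 5*sqrt(2))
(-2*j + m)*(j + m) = -2*j^2 - j*m + m^2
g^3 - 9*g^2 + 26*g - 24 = (g - 4)*(g - 3)*(g - 2)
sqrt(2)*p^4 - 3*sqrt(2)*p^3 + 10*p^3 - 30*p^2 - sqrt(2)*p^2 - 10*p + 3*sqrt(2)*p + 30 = (p - 3)*(p - 1)*(p + 5*sqrt(2))*(sqrt(2)*p + sqrt(2))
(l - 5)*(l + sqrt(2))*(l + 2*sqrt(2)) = l^3 - 5*l^2 + 3*sqrt(2)*l^2 - 15*sqrt(2)*l + 4*l - 20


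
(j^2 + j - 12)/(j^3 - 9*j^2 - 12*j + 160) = (j - 3)/(j^2 - 13*j + 40)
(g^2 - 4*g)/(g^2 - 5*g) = (g - 4)/(g - 5)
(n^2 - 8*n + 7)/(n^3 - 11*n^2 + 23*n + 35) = (n - 1)/(n^2 - 4*n - 5)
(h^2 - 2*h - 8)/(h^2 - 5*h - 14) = (h - 4)/(h - 7)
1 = 1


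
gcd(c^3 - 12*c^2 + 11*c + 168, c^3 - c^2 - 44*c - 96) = c^2 - 5*c - 24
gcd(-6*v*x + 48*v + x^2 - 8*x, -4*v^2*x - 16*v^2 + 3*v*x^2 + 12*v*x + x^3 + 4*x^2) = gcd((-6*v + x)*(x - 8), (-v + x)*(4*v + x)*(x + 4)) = 1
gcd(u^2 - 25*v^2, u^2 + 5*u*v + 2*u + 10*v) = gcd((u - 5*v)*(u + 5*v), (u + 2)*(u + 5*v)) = u + 5*v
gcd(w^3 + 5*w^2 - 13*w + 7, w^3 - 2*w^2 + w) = w^2 - 2*w + 1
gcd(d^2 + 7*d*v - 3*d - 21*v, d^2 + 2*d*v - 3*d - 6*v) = d - 3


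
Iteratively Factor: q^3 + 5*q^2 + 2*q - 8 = (q + 4)*(q^2 + q - 2) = (q - 1)*(q + 4)*(q + 2)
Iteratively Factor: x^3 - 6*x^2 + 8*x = (x - 4)*(x^2 - 2*x) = (x - 4)*(x - 2)*(x)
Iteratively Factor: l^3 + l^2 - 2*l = (l + 2)*(l^2 - l) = l*(l + 2)*(l - 1)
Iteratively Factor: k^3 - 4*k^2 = (k)*(k^2 - 4*k) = k^2*(k - 4)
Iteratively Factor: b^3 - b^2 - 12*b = (b - 4)*(b^2 + 3*b) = (b - 4)*(b + 3)*(b)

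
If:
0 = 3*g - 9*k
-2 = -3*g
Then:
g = 2/3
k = 2/9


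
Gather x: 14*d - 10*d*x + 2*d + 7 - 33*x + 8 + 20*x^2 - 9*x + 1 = 16*d + 20*x^2 + x*(-10*d - 42) + 16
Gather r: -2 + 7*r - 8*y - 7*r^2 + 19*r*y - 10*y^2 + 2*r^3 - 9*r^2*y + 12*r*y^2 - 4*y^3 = 2*r^3 + r^2*(-9*y - 7) + r*(12*y^2 + 19*y + 7) - 4*y^3 - 10*y^2 - 8*y - 2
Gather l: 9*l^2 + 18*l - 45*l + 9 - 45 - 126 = 9*l^2 - 27*l - 162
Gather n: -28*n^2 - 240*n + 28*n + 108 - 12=-28*n^2 - 212*n + 96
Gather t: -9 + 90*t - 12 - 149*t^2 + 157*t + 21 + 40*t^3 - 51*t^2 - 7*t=40*t^3 - 200*t^2 + 240*t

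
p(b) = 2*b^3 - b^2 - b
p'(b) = 6*b^2 - 2*b - 1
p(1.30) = 1.40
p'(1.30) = 6.54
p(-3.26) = -76.66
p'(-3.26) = 69.29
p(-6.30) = -533.48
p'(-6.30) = 249.74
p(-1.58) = -8.81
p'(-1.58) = 17.14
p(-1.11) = -2.86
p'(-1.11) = 8.61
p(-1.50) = -7.50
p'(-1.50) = 15.50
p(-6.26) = -523.56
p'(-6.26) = 246.65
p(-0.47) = 0.04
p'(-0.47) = 1.27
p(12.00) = 3300.00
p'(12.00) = 839.00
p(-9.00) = -1530.00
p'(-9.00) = 503.00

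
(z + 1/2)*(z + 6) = z^2 + 13*z/2 + 3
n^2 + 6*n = n*(n + 6)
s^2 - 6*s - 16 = (s - 8)*(s + 2)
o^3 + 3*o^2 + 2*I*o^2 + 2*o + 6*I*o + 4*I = (o + 1)*(o + 2)*(o + 2*I)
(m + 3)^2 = m^2 + 6*m + 9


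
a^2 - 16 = (a - 4)*(a + 4)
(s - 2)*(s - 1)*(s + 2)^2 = s^4 + s^3 - 6*s^2 - 4*s + 8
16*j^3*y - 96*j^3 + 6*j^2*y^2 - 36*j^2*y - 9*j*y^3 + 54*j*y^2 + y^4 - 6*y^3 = (-8*j + y)*(-2*j + y)*(j + y)*(y - 6)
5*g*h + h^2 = h*(5*g + h)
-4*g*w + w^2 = w*(-4*g + w)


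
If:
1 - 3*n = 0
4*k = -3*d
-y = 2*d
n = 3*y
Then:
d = -1/18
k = 1/24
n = 1/3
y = 1/9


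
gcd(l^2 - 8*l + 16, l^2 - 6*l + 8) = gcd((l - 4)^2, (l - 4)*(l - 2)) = l - 4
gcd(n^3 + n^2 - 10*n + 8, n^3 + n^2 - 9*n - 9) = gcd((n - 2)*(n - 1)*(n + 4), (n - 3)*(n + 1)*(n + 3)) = 1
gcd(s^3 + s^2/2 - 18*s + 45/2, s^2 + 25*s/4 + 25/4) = s + 5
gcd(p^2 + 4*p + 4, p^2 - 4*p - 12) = p + 2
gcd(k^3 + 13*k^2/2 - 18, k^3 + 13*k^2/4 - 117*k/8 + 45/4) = k^2 + 9*k/2 - 9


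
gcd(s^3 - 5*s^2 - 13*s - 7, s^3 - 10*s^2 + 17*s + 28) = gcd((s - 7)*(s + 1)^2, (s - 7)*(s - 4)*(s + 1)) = s^2 - 6*s - 7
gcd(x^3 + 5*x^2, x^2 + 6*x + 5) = x + 5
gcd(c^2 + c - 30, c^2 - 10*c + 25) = c - 5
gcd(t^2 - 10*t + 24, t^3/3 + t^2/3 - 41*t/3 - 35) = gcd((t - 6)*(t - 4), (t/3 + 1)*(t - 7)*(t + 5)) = 1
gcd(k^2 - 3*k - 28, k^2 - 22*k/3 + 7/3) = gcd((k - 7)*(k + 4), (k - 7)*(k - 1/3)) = k - 7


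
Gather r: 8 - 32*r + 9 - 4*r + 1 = 18 - 36*r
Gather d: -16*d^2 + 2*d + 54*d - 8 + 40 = -16*d^2 + 56*d + 32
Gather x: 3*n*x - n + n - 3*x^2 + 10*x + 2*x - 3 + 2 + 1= -3*x^2 + x*(3*n + 12)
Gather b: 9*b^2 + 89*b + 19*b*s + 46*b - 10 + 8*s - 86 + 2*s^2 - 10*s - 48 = 9*b^2 + b*(19*s + 135) + 2*s^2 - 2*s - 144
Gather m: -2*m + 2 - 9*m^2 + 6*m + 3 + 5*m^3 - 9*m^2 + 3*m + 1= 5*m^3 - 18*m^2 + 7*m + 6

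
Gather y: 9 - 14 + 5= 0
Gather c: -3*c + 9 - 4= 5 - 3*c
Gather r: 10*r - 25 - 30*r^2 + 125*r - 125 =-30*r^2 + 135*r - 150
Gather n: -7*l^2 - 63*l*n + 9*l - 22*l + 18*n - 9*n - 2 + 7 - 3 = -7*l^2 - 13*l + n*(9 - 63*l) + 2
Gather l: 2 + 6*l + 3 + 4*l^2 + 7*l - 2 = 4*l^2 + 13*l + 3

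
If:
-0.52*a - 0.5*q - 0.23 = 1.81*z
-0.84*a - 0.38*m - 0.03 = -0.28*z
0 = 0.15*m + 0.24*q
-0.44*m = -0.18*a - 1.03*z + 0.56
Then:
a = 1.04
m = -3.10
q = 1.94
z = -0.96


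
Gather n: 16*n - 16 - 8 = 16*n - 24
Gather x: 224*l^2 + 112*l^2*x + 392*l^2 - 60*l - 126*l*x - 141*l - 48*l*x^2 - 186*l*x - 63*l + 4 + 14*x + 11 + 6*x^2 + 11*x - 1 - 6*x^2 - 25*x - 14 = 616*l^2 - 48*l*x^2 - 264*l + x*(112*l^2 - 312*l)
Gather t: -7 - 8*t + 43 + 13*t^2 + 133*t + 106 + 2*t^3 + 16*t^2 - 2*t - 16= 2*t^3 + 29*t^2 + 123*t + 126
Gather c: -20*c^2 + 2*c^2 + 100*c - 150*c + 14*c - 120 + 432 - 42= -18*c^2 - 36*c + 270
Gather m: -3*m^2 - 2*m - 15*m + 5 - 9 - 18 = -3*m^2 - 17*m - 22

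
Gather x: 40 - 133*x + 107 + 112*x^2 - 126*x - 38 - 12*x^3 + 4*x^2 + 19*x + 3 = -12*x^3 + 116*x^2 - 240*x + 112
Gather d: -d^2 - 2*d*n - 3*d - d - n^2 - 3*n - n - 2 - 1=-d^2 + d*(-2*n - 4) - n^2 - 4*n - 3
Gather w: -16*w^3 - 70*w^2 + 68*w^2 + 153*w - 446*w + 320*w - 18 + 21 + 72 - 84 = -16*w^3 - 2*w^2 + 27*w - 9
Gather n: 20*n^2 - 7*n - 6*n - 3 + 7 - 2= 20*n^2 - 13*n + 2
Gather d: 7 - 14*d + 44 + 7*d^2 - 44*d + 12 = 7*d^2 - 58*d + 63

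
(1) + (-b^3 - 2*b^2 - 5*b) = -b^3 - 2*b^2 - 5*b + 1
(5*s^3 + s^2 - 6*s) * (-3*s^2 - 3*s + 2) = -15*s^5 - 18*s^4 + 25*s^3 + 20*s^2 - 12*s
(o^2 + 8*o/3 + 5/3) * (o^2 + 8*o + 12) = o^4 + 32*o^3/3 + 35*o^2 + 136*o/3 + 20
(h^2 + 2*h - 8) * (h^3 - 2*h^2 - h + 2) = h^5 - 13*h^3 + 16*h^2 + 12*h - 16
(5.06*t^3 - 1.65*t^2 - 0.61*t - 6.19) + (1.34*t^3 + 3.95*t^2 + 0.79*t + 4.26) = 6.4*t^3 + 2.3*t^2 + 0.18*t - 1.93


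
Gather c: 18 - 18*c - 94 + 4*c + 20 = -14*c - 56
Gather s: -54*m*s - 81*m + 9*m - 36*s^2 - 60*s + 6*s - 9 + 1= -72*m - 36*s^2 + s*(-54*m - 54) - 8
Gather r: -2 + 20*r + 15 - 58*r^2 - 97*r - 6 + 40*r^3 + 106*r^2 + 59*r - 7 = 40*r^3 + 48*r^2 - 18*r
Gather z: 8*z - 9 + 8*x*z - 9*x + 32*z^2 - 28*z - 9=-9*x + 32*z^2 + z*(8*x - 20) - 18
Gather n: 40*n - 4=40*n - 4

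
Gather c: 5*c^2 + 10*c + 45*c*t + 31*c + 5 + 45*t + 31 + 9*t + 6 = 5*c^2 + c*(45*t + 41) + 54*t + 42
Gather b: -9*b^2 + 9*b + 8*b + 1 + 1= -9*b^2 + 17*b + 2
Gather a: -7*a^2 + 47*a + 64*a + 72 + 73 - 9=-7*a^2 + 111*a + 136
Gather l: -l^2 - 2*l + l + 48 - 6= -l^2 - l + 42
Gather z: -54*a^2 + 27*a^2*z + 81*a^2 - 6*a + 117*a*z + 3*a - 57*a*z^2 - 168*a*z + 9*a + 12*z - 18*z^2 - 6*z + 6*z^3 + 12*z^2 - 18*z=27*a^2 + 6*a + 6*z^3 + z^2*(-57*a - 6) + z*(27*a^2 - 51*a - 12)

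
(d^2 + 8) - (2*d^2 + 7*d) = -d^2 - 7*d + 8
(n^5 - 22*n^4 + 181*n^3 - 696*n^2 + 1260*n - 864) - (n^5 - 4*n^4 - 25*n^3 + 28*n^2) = -18*n^4 + 206*n^3 - 724*n^2 + 1260*n - 864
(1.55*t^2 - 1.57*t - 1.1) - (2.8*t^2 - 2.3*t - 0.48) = -1.25*t^2 + 0.73*t - 0.62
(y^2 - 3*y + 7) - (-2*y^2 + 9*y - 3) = 3*y^2 - 12*y + 10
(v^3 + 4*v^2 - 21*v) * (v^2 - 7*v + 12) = v^5 - 3*v^4 - 37*v^3 + 195*v^2 - 252*v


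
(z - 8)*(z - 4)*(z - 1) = z^3 - 13*z^2 + 44*z - 32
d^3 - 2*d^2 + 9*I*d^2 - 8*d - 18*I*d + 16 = (d - 2)*(d + I)*(d + 8*I)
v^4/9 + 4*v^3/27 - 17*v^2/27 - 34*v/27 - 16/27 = (v/3 + 1/3)^2*(v - 8/3)*(v + 2)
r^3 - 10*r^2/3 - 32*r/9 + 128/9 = (r - 8/3)^2*(r + 2)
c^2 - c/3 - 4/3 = (c - 4/3)*(c + 1)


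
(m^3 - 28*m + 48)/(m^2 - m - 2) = (m^2 + 2*m - 24)/(m + 1)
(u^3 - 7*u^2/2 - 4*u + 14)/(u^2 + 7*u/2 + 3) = (2*u^2 - 11*u + 14)/(2*u + 3)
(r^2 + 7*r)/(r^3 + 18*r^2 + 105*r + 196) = r/(r^2 + 11*r + 28)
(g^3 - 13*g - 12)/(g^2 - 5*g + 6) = (g^3 - 13*g - 12)/(g^2 - 5*g + 6)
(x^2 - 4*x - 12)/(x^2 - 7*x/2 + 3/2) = 2*(x^2 - 4*x - 12)/(2*x^2 - 7*x + 3)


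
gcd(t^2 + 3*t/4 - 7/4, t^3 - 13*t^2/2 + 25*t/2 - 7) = t - 1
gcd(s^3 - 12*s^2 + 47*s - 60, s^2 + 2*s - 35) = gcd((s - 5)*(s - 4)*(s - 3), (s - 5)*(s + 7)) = s - 5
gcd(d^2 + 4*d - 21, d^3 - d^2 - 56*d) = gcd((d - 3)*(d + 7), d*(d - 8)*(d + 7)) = d + 7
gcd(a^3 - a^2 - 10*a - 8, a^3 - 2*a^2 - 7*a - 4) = a^2 - 3*a - 4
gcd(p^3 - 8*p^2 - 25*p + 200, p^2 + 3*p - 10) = p + 5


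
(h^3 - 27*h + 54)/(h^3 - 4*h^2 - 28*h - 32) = (-h^3 + 27*h - 54)/(-h^3 + 4*h^2 + 28*h + 32)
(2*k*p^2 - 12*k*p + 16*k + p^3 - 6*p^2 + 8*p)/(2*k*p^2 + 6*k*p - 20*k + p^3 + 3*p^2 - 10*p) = (p - 4)/(p + 5)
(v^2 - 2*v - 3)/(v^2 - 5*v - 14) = (-v^2 + 2*v + 3)/(-v^2 + 5*v + 14)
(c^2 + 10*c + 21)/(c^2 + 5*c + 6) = (c + 7)/(c + 2)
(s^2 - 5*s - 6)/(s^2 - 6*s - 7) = (s - 6)/(s - 7)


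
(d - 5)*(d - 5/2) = d^2 - 15*d/2 + 25/2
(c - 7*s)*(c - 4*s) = c^2 - 11*c*s + 28*s^2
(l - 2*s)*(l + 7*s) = l^2 + 5*l*s - 14*s^2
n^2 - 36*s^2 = (n - 6*s)*(n + 6*s)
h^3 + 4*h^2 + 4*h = h*(h + 2)^2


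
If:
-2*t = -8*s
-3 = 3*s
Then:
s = -1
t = -4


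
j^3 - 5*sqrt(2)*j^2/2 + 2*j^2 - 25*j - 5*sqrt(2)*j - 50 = (j + 2)*(j - 5*sqrt(2))*(j + 5*sqrt(2)/2)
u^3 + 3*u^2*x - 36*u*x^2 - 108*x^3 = (u - 6*x)*(u + 3*x)*(u + 6*x)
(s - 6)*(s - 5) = s^2 - 11*s + 30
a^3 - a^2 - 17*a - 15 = (a - 5)*(a + 1)*(a + 3)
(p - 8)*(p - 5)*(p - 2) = p^3 - 15*p^2 + 66*p - 80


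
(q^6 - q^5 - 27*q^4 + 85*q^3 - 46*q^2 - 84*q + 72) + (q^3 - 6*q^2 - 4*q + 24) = q^6 - q^5 - 27*q^4 + 86*q^3 - 52*q^2 - 88*q + 96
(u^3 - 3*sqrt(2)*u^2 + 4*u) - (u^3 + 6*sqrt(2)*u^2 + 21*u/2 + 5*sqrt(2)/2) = -9*sqrt(2)*u^2 - 13*u/2 - 5*sqrt(2)/2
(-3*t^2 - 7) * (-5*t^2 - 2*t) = 15*t^4 + 6*t^3 + 35*t^2 + 14*t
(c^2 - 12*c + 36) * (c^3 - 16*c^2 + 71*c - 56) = c^5 - 28*c^4 + 299*c^3 - 1484*c^2 + 3228*c - 2016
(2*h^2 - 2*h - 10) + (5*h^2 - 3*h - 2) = 7*h^2 - 5*h - 12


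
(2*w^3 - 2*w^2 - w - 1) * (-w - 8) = -2*w^4 - 14*w^3 + 17*w^2 + 9*w + 8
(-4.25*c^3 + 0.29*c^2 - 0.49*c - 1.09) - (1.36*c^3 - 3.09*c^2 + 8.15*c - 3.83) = -5.61*c^3 + 3.38*c^2 - 8.64*c + 2.74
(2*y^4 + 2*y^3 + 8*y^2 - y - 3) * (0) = 0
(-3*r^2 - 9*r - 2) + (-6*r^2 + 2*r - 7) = -9*r^2 - 7*r - 9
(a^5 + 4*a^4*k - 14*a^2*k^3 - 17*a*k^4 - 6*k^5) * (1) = a^5 + 4*a^4*k - 14*a^2*k^3 - 17*a*k^4 - 6*k^5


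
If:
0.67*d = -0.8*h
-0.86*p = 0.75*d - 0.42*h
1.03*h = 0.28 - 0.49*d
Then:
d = -0.75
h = 0.63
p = 0.96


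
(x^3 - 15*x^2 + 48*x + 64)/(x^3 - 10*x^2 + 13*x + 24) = (x - 8)/(x - 3)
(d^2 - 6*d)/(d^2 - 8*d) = (d - 6)/(d - 8)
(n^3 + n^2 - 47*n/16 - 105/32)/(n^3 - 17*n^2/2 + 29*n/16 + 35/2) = (n + 3/2)/(n - 8)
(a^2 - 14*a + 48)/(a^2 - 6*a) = (a - 8)/a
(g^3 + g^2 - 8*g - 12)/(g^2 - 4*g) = (g^3 + g^2 - 8*g - 12)/(g*(g - 4))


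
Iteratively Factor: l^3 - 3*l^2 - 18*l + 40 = (l - 5)*(l^2 + 2*l - 8) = (l - 5)*(l + 4)*(l - 2)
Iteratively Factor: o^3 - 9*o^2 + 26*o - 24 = (o - 4)*(o^2 - 5*o + 6) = (o - 4)*(o - 2)*(o - 3)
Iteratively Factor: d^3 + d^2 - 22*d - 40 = (d - 5)*(d^2 + 6*d + 8) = (d - 5)*(d + 2)*(d + 4)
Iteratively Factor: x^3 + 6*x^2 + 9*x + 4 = (x + 1)*(x^2 + 5*x + 4) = (x + 1)^2*(x + 4)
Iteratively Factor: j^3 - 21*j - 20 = (j + 1)*(j^2 - j - 20) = (j + 1)*(j + 4)*(j - 5)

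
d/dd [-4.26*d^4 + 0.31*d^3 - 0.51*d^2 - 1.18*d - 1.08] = -17.04*d^3 + 0.93*d^2 - 1.02*d - 1.18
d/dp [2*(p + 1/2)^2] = 4*p + 2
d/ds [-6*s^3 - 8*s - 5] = -18*s^2 - 8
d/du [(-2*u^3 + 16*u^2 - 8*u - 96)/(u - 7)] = 2*(-2*u^3 + 29*u^2 - 112*u + 76)/(u^2 - 14*u + 49)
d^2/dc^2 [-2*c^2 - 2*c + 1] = -4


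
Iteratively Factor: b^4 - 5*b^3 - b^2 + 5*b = (b + 1)*(b^3 - 6*b^2 + 5*b) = (b - 5)*(b + 1)*(b^2 - b) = (b - 5)*(b - 1)*(b + 1)*(b)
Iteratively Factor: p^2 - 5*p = (p)*(p - 5)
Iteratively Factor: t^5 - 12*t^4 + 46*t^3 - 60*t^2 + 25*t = (t - 1)*(t^4 - 11*t^3 + 35*t^2 - 25*t) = t*(t - 1)*(t^3 - 11*t^2 + 35*t - 25) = t*(t - 5)*(t - 1)*(t^2 - 6*t + 5) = t*(t - 5)*(t - 1)^2*(t - 5)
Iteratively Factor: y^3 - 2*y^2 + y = (y - 1)*(y^2 - y) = (y - 1)^2*(y)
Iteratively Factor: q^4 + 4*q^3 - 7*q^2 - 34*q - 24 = (q + 1)*(q^3 + 3*q^2 - 10*q - 24) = (q - 3)*(q + 1)*(q^2 + 6*q + 8) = (q - 3)*(q + 1)*(q + 4)*(q + 2)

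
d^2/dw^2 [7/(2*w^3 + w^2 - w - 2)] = 14*(-(6*w + 1)*(2*w^3 + w^2 - w - 2) + (6*w^2 + 2*w - 1)^2)/(2*w^3 + w^2 - w - 2)^3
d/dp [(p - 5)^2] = 2*p - 10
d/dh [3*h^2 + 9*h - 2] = 6*h + 9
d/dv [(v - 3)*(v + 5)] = 2*v + 2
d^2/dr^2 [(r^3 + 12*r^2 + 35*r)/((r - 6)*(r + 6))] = 2*(71*r^3 + 1296*r^2 + 7668*r + 15552)/(r^6 - 108*r^4 + 3888*r^2 - 46656)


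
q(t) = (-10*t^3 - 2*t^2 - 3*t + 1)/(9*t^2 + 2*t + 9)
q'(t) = (-18*t - 2)*(-10*t^3 - 2*t^2 - 3*t + 1)/(9*t^2 + 2*t + 9)^2 + (-30*t^2 - 4*t - 3)/(9*t^2 + 2*t + 9) = (-90*t^4 - 40*t^3 - 247*t^2 - 54*t - 29)/(81*t^4 + 36*t^3 + 166*t^2 + 36*t + 81)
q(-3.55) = 3.76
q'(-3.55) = -1.16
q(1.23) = -0.97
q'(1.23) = -1.19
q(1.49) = -1.28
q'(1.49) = -1.21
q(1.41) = -1.19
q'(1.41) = -1.21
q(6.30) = -6.86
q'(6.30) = -1.13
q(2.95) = -3.02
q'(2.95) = -1.17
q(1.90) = -1.78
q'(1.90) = -1.20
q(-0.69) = 0.45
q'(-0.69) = -0.82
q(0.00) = 0.11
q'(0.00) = -0.36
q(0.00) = 0.11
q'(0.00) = -0.36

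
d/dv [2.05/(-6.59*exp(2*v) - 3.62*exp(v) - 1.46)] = (27.019*exp(v) + 7.421)*exp(v)/(6.59*exp(2*v) + 3.62*exp(v) + 1.46)^2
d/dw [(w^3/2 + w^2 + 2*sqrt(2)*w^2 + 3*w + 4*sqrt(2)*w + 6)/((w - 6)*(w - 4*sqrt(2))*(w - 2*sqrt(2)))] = (-5*sqrt(2)*w^4 - 4*w^4 + 10*w^3 + 28*sqrt(2)*w^3 + 64*w^2 + 110*sqrt(2)*w^2 - 312*sqrt(2)*w - 120*w - 600*sqrt(2) - 384)/(w^6 - 12*sqrt(2)*w^5 - 12*w^5 + 140*w^4 + 144*sqrt(2)*w^4 - 1248*w^3 - 624*sqrt(2)*w^3 + 2304*sqrt(2)*w^2 + 4000*w^2 - 6912*sqrt(2)*w - 3072*w + 9216)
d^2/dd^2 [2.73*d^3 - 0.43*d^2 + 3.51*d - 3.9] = 16.38*d - 0.86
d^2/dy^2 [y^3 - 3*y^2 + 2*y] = 6*y - 6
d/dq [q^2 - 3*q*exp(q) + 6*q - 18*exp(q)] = -3*q*exp(q) + 2*q - 21*exp(q) + 6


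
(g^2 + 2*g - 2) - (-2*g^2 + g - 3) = 3*g^2 + g + 1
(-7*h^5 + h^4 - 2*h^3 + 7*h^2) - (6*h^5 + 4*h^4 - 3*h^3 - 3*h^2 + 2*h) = -13*h^5 - 3*h^4 + h^3 + 10*h^2 - 2*h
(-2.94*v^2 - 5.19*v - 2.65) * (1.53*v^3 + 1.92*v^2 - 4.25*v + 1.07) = -4.4982*v^5 - 13.5855*v^4 - 1.5243*v^3 + 13.8237*v^2 + 5.7092*v - 2.8355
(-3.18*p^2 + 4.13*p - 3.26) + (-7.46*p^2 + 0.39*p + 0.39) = -10.64*p^2 + 4.52*p - 2.87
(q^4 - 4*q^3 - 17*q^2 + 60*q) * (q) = q^5 - 4*q^4 - 17*q^3 + 60*q^2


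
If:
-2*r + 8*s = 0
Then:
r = 4*s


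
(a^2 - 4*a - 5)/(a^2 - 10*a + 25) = (a + 1)/(a - 5)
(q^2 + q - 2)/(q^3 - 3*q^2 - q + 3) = (q + 2)/(q^2 - 2*q - 3)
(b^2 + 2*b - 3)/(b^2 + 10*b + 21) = (b - 1)/(b + 7)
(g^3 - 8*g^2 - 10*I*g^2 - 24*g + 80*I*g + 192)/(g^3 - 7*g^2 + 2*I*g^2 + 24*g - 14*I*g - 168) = (g^2 + g*(-8 - 6*I) + 48*I)/(g^2 + g*(-7 + 6*I) - 42*I)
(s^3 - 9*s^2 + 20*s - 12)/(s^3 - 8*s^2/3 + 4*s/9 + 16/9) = 9*(s^2 - 7*s + 6)/(9*s^2 - 6*s - 8)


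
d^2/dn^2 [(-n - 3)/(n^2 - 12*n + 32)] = 2*(-4*(n - 6)^2*(n + 3) + 3*(n - 3)*(n^2 - 12*n + 32))/(n^2 - 12*n + 32)^3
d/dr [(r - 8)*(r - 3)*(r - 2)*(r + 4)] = 4*r^3 - 27*r^2 - 12*r + 136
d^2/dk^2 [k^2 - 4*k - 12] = 2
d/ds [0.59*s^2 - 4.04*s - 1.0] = 1.18*s - 4.04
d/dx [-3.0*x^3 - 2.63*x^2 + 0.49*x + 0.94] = -9.0*x^2 - 5.26*x + 0.49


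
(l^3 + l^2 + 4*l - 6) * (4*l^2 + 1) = 4*l^5 + 4*l^4 + 17*l^3 - 23*l^2 + 4*l - 6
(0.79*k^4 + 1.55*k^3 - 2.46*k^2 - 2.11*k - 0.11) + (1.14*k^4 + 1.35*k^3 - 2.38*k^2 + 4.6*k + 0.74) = 1.93*k^4 + 2.9*k^3 - 4.84*k^2 + 2.49*k + 0.63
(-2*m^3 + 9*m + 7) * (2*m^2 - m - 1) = -4*m^5 + 2*m^4 + 20*m^3 + 5*m^2 - 16*m - 7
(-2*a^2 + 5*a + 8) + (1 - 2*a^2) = -4*a^2 + 5*a + 9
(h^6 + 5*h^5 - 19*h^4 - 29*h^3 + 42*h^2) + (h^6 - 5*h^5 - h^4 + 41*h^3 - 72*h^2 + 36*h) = 2*h^6 - 20*h^4 + 12*h^3 - 30*h^2 + 36*h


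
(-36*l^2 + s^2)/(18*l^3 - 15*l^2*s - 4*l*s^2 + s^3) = (6*l + s)/(-3*l^2 + 2*l*s + s^2)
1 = 1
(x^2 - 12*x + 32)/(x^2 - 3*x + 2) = (x^2 - 12*x + 32)/(x^2 - 3*x + 2)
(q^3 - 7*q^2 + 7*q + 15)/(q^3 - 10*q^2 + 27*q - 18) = (q^2 - 4*q - 5)/(q^2 - 7*q + 6)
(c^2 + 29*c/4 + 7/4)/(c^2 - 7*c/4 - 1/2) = (c + 7)/(c - 2)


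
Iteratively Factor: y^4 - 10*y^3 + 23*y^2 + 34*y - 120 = (y - 5)*(y^3 - 5*y^2 - 2*y + 24) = (y - 5)*(y - 3)*(y^2 - 2*y - 8) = (y - 5)*(y - 4)*(y - 3)*(y + 2)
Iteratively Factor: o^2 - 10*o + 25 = (o - 5)*(o - 5)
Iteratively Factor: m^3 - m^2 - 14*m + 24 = (m + 4)*(m^2 - 5*m + 6) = (m - 3)*(m + 4)*(m - 2)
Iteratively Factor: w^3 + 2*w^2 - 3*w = (w)*(w^2 + 2*w - 3) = w*(w + 3)*(w - 1)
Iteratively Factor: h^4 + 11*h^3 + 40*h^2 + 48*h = (h + 4)*(h^3 + 7*h^2 + 12*h) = (h + 4)^2*(h^2 + 3*h) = h*(h + 4)^2*(h + 3)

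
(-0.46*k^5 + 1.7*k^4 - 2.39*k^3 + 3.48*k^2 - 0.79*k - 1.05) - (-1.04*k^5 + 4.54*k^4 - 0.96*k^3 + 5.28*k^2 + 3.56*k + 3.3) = 0.58*k^5 - 2.84*k^4 - 1.43*k^3 - 1.8*k^2 - 4.35*k - 4.35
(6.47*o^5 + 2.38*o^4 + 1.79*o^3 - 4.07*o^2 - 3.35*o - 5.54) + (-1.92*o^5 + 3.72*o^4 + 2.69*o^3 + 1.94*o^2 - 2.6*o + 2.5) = 4.55*o^5 + 6.1*o^4 + 4.48*o^3 - 2.13*o^2 - 5.95*o - 3.04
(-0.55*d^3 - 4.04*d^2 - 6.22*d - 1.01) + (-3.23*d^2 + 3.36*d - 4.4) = -0.55*d^3 - 7.27*d^2 - 2.86*d - 5.41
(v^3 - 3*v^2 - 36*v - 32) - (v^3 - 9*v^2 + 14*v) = 6*v^2 - 50*v - 32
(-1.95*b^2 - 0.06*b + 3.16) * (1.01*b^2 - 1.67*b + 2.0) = -1.9695*b^4 + 3.1959*b^3 - 0.6082*b^2 - 5.3972*b + 6.32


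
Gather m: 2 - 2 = 0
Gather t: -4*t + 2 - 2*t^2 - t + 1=-2*t^2 - 5*t + 3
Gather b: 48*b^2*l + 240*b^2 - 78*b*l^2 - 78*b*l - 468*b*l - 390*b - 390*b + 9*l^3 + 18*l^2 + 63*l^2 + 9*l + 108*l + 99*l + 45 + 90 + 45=b^2*(48*l + 240) + b*(-78*l^2 - 546*l - 780) + 9*l^3 + 81*l^2 + 216*l + 180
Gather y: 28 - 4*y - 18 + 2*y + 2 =12 - 2*y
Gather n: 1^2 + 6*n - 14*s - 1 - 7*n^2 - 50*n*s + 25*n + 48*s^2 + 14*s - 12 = -7*n^2 + n*(31 - 50*s) + 48*s^2 - 12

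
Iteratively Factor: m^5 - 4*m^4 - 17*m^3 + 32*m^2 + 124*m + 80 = (m - 5)*(m^4 + m^3 - 12*m^2 - 28*m - 16) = (m - 5)*(m + 1)*(m^3 - 12*m - 16) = (m - 5)*(m - 4)*(m + 1)*(m^2 + 4*m + 4) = (m - 5)*(m - 4)*(m + 1)*(m + 2)*(m + 2)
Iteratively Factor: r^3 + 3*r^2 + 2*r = (r)*(r^2 + 3*r + 2) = r*(r + 2)*(r + 1)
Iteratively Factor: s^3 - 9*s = (s)*(s^2 - 9) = s*(s - 3)*(s + 3)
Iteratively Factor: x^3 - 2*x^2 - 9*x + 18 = (x + 3)*(x^2 - 5*x + 6) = (x - 3)*(x + 3)*(x - 2)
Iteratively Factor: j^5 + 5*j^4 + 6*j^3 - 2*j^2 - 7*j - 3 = (j + 1)*(j^4 + 4*j^3 + 2*j^2 - 4*j - 3) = (j - 1)*(j + 1)*(j^3 + 5*j^2 + 7*j + 3) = (j - 1)*(j + 1)*(j + 3)*(j^2 + 2*j + 1) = (j - 1)*(j + 1)^2*(j + 3)*(j + 1)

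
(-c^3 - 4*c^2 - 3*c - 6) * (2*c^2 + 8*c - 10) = -2*c^5 - 16*c^4 - 28*c^3 + 4*c^2 - 18*c + 60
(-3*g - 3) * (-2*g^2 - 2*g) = 6*g^3 + 12*g^2 + 6*g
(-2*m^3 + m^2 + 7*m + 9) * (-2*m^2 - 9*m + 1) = 4*m^5 + 16*m^4 - 25*m^3 - 80*m^2 - 74*m + 9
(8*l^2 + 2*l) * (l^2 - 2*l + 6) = 8*l^4 - 14*l^3 + 44*l^2 + 12*l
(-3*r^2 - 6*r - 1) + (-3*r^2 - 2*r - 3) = -6*r^2 - 8*r - 4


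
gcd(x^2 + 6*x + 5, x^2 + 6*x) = 1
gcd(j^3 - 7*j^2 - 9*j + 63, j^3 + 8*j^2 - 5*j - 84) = j - 3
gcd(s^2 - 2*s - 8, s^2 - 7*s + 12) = s - 4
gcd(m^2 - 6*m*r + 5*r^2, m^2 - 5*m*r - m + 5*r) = -m + 5*r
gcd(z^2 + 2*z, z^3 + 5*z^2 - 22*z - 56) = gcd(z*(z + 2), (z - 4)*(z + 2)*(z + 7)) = z + 2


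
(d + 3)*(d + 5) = d^2 + 8*d + 15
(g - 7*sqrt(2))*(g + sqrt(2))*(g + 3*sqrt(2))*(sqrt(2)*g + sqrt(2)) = sqrt(2)*g^4 - 6*g^3 + sqrt(2)*g^3 - 50*sqrt(2)*g^2 - 6*g^2 - 84*g - 50*sqrt(2)*g - 84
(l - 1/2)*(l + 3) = l^2 + 5*l/2 - 3/2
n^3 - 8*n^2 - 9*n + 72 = (n - 8)*(n - 3)*(n + 3)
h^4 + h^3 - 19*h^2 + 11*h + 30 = (h - 3)*(h - 2)*(h + 1)*(h + 5)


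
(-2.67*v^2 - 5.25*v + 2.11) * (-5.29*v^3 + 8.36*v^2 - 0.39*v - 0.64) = 14.1243*v^5 + 5.4513*v^4 - 54.0106*v^3 + 21.3959*v^2 + 2.5371*v - 1.3504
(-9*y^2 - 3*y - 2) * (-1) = 9*y^2 + 3*y + 2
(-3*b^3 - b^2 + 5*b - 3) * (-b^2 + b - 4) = 3*b^5 - 2*b^4 + 6*b^3 + 12*b^2 - 23*b + 12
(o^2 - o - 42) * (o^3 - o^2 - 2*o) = o^5 - 2*o^4 - 43*o^3 + 44*o^2 + 84*o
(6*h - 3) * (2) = 12*h - 6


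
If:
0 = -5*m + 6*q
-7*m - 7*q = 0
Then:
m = 0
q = 0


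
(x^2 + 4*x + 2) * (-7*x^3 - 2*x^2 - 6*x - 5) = -7*x^5 - 30*x^4 - 28*x^3 - 33*x^2 - 32*x - 10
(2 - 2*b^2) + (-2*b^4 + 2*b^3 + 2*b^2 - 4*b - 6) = -2*b^4 + 2*b^3 - 4*b - 4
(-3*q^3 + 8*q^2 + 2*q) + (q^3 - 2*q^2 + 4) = -2*q^3 + 6*q^2 + 2*q + 4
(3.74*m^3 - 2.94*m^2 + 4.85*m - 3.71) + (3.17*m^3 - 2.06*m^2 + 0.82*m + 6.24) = 6.91*m^3 - 5.0*m^2 + 5.67*m + 2.53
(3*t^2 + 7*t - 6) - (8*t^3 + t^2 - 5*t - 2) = -8*t^3 + 2*t^2 + 12*t - 4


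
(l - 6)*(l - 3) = l^2 - 9*l + 18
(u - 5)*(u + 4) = u^2 - u - 20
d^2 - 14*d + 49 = (d - 7)^2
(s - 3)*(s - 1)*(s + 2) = s^3 - 2*s^2 - 5*s + 6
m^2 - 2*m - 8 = (m - 4)*(m + 2)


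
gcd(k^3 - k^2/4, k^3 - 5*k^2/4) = k^2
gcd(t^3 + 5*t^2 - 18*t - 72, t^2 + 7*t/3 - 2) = t + 3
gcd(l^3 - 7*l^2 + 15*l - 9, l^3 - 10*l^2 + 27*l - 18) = l^2 - 4*l + 3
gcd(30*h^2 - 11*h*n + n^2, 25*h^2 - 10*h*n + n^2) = 5*h - n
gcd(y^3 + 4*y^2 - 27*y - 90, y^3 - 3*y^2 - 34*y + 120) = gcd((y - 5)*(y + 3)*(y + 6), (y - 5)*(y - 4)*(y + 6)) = y^2 + y - 30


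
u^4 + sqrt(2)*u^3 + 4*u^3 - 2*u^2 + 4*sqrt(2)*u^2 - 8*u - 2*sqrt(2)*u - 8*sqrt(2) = (u + 4)*(u - sqrt(2))*(u + sqrt(2))^2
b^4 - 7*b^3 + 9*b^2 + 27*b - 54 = (b - 3)^3*(b + 2)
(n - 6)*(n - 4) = n^2 - 10*n + 24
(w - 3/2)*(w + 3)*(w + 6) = w^3 + 15*w^2/2 + 9*w/2 - 27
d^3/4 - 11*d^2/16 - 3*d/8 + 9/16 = (d/4 + 1/4)*(d - 3)*(d - 3/4)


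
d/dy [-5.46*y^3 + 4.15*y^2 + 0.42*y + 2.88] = -16.38*y^2 + 8.3*y + 0.42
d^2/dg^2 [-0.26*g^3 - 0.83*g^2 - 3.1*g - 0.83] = -1.56*g - 1.66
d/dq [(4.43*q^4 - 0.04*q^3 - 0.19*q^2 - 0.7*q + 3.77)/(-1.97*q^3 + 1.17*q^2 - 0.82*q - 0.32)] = (-8.7271*q^6 + 10.3662*q^5 - 11.3189*q^4 - 8.3628*q^3 + 23.2939*q^2 - 8.7002*q + 3.3154)/(3.8809*q^6 - 4.6098*q^5 + 4.5997*q^4 - 0.658*q^3 - 0.0764000000000001*q^2 + 0.5248*q + 0.1024)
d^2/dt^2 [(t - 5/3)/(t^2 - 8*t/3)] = 2*(27*t^3 - 135*t^2 + 360*t - 320)/(t^3*(27*t^3 - 216*t^2 + 576*t - 512))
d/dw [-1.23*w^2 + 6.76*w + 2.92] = 6.76 - 2.46*w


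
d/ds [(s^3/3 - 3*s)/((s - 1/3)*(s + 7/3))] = 9*(3*s^4 + 12*s^3 + 20*s^2 + 21)/(81*s^4 + 324*s^3 + 198*s^2 - 252*s + 49)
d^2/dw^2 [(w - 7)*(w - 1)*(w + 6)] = 6*w - 4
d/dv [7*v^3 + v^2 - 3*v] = 21*v^2 + 2*v - 3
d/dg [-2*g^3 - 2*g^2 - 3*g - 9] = -6*g^2 - 4*g - 3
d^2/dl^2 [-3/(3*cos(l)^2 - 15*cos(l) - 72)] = (-4*sin(l)^4 + 123*sin(l)^2 + 405*cos(l)/4 + 15*cos(3*l)/4 - 21)/(sin(l)^2 + 5*cos(l) + 23)^3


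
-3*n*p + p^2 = p*(-3*n + p)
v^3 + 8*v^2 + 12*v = v*(v + 2)*(v + 6)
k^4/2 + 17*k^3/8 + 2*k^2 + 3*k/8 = k*(k/2 + 1/2)*(k + 1/4)*(k + 3)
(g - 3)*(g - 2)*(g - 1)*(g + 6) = g^4 - 25*g^2 + 60*g - 36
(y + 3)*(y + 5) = y^2 + 8*y + 15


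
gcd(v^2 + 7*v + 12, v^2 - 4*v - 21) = v + 3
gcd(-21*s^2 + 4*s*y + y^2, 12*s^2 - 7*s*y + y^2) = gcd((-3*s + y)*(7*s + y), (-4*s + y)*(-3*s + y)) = -3*s + y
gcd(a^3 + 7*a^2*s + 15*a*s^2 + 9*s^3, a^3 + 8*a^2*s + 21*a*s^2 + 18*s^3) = a^2 + 6*a*s + 9*s^2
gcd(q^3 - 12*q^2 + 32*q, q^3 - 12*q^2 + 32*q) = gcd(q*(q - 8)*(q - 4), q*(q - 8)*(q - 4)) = q^3 - 12*q^2 + 32*q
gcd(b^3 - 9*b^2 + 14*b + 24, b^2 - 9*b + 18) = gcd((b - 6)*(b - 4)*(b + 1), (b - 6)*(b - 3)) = b - 6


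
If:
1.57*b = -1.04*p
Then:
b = -0.662420382165605*p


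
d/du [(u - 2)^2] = 2*u - 4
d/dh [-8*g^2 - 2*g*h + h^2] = -2*g + 2*h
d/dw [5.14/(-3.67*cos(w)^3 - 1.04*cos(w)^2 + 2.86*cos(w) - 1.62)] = (-56.5914*cos(w)^2 - 10.6912*cos(w) + 14.7004)*sin(w)/(3.67*cos(w)^3 + 1.04*cos(w)^2 - 2.86*cos(w) + 1.62)^2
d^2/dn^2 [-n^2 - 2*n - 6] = -2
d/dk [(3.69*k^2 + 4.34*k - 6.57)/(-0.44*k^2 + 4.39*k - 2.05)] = (18.1087*k^2 - 20.9106*k + 19.9453)/(0.1936*k^4 - 3.8632*k^3 + 21.0761*k^2 - 17.999*k + 4.2025)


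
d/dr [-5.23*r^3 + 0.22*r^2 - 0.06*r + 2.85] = -15.69*r^2 + 0.44*r - 0.06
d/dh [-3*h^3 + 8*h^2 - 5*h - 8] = -9*h^2 + 16*h - 5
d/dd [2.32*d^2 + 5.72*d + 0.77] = 4.64*d + 5.72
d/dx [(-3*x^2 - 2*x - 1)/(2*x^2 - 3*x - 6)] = (13*x^2 + 40*x + 9)/(4*x^4 - 12*x^3 - 15*x^2 + 36*x + 36)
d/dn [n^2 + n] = 2*n + 1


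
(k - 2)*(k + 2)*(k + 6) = k^3 + 6*k^2 - 4*k - 24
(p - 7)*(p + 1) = p^2 - 6*p - 7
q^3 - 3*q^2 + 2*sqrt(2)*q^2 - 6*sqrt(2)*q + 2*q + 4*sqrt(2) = (q - 2)*(q - 1)*(q + 2*sqrt(2))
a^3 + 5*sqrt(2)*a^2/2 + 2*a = a*(a + sqrt(2)/2)*(a + 2*sqrt(2))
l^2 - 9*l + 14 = (l - 7)*(l - 2)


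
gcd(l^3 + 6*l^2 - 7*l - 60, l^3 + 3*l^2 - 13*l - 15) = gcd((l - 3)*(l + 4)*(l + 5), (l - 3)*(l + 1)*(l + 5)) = l^2 + 2*l - 15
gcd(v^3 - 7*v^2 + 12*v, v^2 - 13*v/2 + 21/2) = v - 3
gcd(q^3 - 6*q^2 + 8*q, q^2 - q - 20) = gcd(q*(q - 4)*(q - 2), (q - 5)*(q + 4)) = 1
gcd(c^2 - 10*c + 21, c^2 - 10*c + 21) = c^2 - 10*c + 21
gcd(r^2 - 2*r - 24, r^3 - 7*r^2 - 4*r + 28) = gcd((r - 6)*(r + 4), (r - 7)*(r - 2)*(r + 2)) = 1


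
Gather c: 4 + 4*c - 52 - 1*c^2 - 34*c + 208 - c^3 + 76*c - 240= -c^3 - c^2 + 46*c - 80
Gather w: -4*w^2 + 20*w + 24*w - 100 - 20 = -4*w^2 + 44*w - 120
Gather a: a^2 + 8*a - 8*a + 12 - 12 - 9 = a^2 - 9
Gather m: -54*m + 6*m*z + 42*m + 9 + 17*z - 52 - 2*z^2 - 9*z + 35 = m*(6*z - 12) - 2*z^2 + 8*z - 8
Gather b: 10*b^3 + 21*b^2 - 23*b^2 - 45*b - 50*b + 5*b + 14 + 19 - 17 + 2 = 10*b^3 - 2*b^2 - 90*b + 18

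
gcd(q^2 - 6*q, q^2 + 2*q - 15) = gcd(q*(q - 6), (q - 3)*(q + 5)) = 1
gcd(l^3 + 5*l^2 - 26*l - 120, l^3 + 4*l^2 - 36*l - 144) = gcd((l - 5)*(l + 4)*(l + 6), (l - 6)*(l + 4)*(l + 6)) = l^2 + 10*l + 24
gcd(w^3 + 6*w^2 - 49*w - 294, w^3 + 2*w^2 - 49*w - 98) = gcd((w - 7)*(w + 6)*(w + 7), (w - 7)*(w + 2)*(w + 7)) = w^2 - 49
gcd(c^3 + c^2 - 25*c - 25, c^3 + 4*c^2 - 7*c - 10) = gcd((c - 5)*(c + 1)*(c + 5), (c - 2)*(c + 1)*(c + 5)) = c^2 + 6*c + 5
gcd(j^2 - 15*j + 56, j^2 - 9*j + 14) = j - 7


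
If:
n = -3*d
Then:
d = -n/3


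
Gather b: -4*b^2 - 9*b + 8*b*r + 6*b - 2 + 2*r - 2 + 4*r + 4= -4*b^2 + b*(8*r - 3) + 6*r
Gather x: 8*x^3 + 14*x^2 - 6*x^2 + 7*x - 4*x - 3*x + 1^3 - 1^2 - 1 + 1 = 8*x^3 + 8*x^2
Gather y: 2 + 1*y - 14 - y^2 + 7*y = -y^2 + 8*y - 12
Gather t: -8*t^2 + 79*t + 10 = -8*t^2 + 79*t + 10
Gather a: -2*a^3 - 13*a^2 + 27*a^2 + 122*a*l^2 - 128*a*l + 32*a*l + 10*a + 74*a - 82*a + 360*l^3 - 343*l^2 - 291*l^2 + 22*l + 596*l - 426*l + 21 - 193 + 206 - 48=-2*a^3 + 14*a^2 + a*(122*l^2 - 96*l + 2) + 360*l^3 - 634*l^2 + 192*l - 14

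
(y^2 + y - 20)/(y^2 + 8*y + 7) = (y^2 + y - 20)/(y^2 + 8*y + 7)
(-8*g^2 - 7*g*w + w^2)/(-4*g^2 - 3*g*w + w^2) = (-8*g + w)/(-4*g + w)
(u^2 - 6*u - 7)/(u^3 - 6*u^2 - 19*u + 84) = (u + 1)/(u^2 + u - 12)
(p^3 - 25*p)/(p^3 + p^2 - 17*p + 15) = p*(p - 5)/(p^2 - 4*p + 3)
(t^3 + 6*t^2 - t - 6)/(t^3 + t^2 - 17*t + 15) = (t^2 + 7*t + 6)/(t^2 + 2*t - 15)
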